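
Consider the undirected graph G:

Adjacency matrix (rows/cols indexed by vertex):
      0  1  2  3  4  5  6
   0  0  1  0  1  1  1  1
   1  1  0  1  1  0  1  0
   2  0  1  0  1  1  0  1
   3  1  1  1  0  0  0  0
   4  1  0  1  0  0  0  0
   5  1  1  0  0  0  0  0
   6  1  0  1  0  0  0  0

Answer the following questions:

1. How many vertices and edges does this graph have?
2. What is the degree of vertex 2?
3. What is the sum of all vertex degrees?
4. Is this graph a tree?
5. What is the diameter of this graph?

Count: 7 vertices, 11 edges.
Vertex 2 has neighbors [1, 3, 4, 6], degree = 4.
Handshaking lemma: 2 * 11 = 22.
A tree on 7 vertices has 6 edges. This graph has 11 edges (5 extra). Not a tree.
Diameter (longest shortest path) = 2.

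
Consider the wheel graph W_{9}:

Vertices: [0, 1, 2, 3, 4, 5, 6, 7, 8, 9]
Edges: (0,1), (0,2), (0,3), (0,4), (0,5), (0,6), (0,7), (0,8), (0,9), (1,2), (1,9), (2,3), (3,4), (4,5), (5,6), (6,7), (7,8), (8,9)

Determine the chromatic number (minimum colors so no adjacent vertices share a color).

W_{9} = C_{9} plus a hub adjacent to every cycle vertex.
The outer cycle needs 3 colors (odd cycle); the hub is adjacent to all of them so needs a fresh color.
Chromatic number = 3 + 1 = 4.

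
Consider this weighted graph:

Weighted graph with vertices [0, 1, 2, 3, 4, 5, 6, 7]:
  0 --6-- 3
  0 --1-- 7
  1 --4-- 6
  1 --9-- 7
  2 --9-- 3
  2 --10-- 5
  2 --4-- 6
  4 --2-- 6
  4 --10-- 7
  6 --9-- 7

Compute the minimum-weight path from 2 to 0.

Using Dijkstra's algorithm from vertex 2:
Shortest path: 2 -> 6 -> 7 -> 0
Total weight: 4 + 9 + 1 = 14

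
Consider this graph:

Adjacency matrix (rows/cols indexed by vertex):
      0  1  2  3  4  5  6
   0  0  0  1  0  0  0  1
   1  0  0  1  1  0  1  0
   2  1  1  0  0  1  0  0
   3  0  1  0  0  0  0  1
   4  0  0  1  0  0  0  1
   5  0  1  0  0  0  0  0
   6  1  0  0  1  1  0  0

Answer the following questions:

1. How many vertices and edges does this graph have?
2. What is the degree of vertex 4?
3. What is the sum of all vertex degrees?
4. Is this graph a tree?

Count: 7 vertices, 8 edges.
Vertex 4 has neighbors [2, 6], degree = 2.
Handshaking lemma: 2 * 8 = 16.
A tree on 7 vertices has 6 edges. This graph has 8 edges (2 extra). Not a tree.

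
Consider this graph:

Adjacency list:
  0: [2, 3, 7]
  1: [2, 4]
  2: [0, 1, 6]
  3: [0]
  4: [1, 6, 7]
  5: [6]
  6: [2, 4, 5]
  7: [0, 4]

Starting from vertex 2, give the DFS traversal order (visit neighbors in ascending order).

DFS from vertex 2 (neighbors processed in ascending order):
Visit order: 2, 0, 3, 7, 4, 1, 6, 5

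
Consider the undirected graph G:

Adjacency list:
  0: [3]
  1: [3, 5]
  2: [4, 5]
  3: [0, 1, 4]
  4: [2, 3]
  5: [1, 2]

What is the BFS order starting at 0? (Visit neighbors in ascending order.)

BFS from vertex 0 (neighbors processed in ascending order):
Visit order: 0, 3, 1, 4, 5, 2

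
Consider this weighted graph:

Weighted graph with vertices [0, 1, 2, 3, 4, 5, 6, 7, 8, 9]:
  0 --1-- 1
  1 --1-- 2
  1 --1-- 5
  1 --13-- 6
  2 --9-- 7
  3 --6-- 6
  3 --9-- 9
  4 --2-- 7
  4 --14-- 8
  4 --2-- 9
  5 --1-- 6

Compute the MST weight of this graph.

Applying Kruskal's algorithm (sort edges by weight, add if no cycle):
  Add (0,1) w=1
  Add (1,2) w=1
  Add (1,5) w=1
  Add (5,6) w=1
  Add (4,9) w=2
  Add (4,7) w=2
  Add (3,6) w=6
  Add (2,7) w=9
  Skip (3,9) w=9 (creates cycle)
  Skip (1,6) w=13 (creates cycle)
  Add (4,8) w=14
MST weight = 37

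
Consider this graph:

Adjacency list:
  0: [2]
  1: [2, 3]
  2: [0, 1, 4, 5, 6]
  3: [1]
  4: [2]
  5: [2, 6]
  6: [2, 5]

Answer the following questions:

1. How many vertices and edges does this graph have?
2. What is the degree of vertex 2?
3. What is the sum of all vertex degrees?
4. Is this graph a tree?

Count: 7 vertices, 7 edges.
Vertex 2 has neighbors [0, 1, 4, 5, 6], degree = 5.
Handshaking lemma: 2 * 7 = 14.
A tree on 7 vertices has 6 edges. This graph has 7 edges (1 extra). Not a tree.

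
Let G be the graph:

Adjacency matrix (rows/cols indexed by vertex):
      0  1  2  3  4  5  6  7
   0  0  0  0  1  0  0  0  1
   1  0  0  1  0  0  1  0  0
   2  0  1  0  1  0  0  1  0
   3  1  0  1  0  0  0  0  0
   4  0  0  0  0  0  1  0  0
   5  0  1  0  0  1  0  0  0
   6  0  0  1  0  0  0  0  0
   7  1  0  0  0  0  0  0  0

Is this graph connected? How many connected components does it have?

Checking connectivity: the graph has 1 connected component(s).
All vertices are reachable from each other. The graph IS connected.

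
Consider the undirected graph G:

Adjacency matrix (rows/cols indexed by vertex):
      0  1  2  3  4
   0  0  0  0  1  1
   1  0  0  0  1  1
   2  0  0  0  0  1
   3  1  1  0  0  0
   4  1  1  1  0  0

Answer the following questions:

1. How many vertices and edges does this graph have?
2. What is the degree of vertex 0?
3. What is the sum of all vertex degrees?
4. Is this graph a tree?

Count: 5 vertices, 5 edges.
Vertex 0 has neighbors [3, 4], degree = 2.
Handshaking lemma: 2 * 5 = 10.
A tree on 5 vertices has 4 edges. This graph has 5 edges (1 extra). Not a tree.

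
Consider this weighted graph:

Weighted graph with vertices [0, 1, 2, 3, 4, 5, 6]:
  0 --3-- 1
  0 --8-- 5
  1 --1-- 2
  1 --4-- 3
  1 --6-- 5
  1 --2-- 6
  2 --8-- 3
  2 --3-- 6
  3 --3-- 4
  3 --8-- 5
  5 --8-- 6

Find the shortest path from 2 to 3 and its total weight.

Using Dijkstra's algorithm from vertex 2:
Shortest path: 2 -> 1 -> 3
Total weight: 1 + 4 = 5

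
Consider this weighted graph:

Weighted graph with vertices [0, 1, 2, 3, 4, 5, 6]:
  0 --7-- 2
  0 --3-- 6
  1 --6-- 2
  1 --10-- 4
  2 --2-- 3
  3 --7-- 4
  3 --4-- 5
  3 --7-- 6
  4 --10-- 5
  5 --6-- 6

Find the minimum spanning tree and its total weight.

Applying Kruskal's algorithm (sort edges by weight, add if no cycle):
  Add (2,3) w=2
  Add (0,6) w=3
  Add (3,5) w=4
  Add (1,2) w=6
  Add (5,6) w=6
  Skip (0,2) w=7 (creates cycle)
  Add (3,4) w=7
  Skip (3,6) w=7 (creates cycle)
  Skip (1,4) w=10 (creates cycle)
  Skip (4,5) w=10 (creates cycle)
MST weight = 28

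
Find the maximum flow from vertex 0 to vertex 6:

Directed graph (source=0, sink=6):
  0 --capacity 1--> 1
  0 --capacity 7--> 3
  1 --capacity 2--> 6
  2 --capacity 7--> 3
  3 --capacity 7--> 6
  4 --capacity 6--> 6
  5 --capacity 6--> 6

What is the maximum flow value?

Computing max flow:
  Flow on (0->1): 1/1
  Flow on (0->3): 7/7
  Flow on (1->6): 1/2
  Flow on (3->6): 7/7
Maximum flow = 8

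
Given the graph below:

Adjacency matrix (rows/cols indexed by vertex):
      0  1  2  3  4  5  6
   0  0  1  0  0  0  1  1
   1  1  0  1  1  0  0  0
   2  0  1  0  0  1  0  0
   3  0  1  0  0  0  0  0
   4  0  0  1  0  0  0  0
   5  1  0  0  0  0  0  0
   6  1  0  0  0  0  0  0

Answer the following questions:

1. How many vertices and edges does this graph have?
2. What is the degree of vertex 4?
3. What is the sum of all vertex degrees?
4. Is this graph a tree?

Count: 7 vertices, 6 edges.
Vertex 4 has neighbors [2], degree = 1.
Handshaking lemma: 2 * 6 = 12.
A graph is a tree iff it is connected and has exactly n-1 edges. This graph is connected (all 7 vertices in one component) and has 7-1 = 6 edges. It is a tree.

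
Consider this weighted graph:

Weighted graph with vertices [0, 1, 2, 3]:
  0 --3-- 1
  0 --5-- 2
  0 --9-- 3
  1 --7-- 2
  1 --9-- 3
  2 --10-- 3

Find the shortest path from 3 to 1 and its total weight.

Using Dijkstra's algorithm from vertex 3:
Shortest path: 3 -> 1
Total weight: 9 = 9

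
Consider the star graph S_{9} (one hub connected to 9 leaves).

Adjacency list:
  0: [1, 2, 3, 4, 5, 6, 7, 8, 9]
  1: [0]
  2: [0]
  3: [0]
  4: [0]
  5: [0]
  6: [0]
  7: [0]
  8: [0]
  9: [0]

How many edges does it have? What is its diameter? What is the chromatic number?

Star graph S_{9}: the hub connects to all 9 leaves.
Edges = 9.
Diameter = 2 (any leaf to hub is 1, leaf to leaf through hub is 2).
Star graphs are bipartite (hub vs leaves), so chromatic number = 2.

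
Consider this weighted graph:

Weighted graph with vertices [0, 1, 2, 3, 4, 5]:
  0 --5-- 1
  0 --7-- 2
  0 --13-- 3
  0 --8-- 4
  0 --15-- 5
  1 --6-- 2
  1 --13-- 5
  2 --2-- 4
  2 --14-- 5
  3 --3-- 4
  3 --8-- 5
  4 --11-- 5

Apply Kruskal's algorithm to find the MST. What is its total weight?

Applying Kruskal's algorithm (sort edges by weight, add if no cycle):
  Add (2,4) w=2
  Add (3,4) w=3
  Add (0,1) w=5
  Add (1,2) w=6
  Skip (0,2) w=7 (creates cycle)
  Skip (0,4) w=8 (creates cycle)
  Add (3,5) w=8
  Skip (4,5) w=11 (creates cycle)
  Skip (0,3) w=13 (creates cycle)
  Skip (1,5) w=13 (creates cycle)
  Skip (2,5) w=14 (creates cycle)
  Skip (0,5) w=15 (creates cycle)
MST weight = 24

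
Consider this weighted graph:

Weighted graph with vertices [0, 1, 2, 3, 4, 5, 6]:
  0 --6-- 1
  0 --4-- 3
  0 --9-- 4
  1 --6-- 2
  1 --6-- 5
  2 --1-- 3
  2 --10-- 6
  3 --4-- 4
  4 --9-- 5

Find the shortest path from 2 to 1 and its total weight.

Using Dijkstra's algorithm from vertex 2:
Shortest path: 2 -> 1
Total weight: 6 = 6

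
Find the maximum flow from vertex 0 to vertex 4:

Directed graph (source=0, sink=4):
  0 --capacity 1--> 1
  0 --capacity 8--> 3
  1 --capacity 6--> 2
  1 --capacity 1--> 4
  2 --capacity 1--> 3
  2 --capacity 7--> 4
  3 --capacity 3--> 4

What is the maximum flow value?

Computing max flow:
  Flow on (0->1): 1/1
  Flow on (0->3): 3/8
  Flow on (1->4): 1/1
  Flow on (3->4): 3/3
Maximum flow = 4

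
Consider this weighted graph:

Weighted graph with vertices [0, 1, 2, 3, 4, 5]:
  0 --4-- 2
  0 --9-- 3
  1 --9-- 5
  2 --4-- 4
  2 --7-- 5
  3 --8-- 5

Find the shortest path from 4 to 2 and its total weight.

Using Dijkstra's algorithm from vertex 4:
Shortest path: 4 -> 2
Total weight: 4 = 4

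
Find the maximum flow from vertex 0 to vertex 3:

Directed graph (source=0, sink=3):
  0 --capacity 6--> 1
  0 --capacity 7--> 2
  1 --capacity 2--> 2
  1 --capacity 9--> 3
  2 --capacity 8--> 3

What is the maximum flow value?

Computing max flow:
  Flow on (0->1): 6/6
  Flow on (0->2): 7/7
  Flow on (1->3): 6/9
  Flow on (2->3): 7/8
Maximum flow = 13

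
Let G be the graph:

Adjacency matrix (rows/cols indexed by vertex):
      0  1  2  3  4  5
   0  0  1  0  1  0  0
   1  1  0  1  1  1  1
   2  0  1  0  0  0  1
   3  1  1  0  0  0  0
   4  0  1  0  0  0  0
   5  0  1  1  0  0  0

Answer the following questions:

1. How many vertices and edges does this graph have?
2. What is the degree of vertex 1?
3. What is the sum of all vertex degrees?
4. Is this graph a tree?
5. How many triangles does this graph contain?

Count: 6 vertices, 7 edges.
Vertex 1 has neighbors [0, 2, 3, 4, 5], degree = 5.
Handshaking lemma: 2 * 7 = 14.
A tree on 6 vertices has 5 edges. This graph has 7 edges (2 extra). Not a tree.
Number of triangles = 2.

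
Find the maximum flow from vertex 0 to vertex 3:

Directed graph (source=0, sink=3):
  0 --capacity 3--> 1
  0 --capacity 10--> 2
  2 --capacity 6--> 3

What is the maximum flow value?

Computing max flow:
  Flow on (0->2): 6/10
  Flow on (2->3): 6/6
Maximum flow = 6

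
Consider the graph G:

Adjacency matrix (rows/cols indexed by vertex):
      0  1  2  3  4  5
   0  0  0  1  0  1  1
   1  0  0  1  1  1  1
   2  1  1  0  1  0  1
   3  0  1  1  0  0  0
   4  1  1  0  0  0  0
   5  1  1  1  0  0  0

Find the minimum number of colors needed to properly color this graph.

The graph has a maximum clique of size 3 (lower bound on chromatic number).
A valid 3-coloring: {0: 0, 1: 0, 2: 1, 3: 2, 4: 1, 5: 2}.
Chromatic number = 3.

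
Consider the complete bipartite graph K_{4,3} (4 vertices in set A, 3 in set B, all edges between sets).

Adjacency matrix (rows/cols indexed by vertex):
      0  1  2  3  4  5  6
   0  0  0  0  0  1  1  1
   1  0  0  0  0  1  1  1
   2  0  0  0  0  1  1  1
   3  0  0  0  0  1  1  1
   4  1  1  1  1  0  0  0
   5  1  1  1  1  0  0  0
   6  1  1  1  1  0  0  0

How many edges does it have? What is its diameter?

K_{4,3} has 4 * 3 = 12 edges.
Any vertex reaches any opposite-side vertex in 1 step; same-side vertices reach in 2 steps via any opposite-side vertex.
Diameter = 2.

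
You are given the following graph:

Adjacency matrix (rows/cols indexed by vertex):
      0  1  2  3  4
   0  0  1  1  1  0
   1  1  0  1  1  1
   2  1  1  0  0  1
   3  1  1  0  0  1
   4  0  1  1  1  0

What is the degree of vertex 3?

Vertex 3 has neighbors [0, 1, 4], so deg(3) = 3.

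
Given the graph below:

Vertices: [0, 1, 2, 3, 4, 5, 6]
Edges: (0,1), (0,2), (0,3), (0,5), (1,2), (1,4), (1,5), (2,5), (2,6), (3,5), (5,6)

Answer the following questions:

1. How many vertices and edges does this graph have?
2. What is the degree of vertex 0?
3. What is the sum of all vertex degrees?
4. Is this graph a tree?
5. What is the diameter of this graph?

Count: 7 vertices, 11 edges.
Vertex 0 has neighbors [1, 2, 3, 5], degree = 4.
Handshaking lemma: 2 * 11 = 22.
A tree on 7 vertices has 6 edges. This graph has 11 edges (5 extra). Not a tree.
Diameter (longest shortest path) = 3.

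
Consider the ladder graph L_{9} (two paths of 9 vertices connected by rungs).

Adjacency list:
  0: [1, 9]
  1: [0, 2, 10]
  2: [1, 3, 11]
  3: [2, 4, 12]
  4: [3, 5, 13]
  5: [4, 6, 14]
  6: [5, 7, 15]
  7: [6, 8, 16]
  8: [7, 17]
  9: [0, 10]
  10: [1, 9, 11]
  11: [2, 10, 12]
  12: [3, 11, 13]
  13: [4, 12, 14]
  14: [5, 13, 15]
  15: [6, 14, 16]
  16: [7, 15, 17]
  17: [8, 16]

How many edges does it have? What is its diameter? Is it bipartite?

Ladder graph L_{9}: 9 rungs + 2 * (9-1) path edges = 9 + 16 = 25 edges.
Diameter = 9.
Ladder graphs are bipartite (alternating coloring along each path).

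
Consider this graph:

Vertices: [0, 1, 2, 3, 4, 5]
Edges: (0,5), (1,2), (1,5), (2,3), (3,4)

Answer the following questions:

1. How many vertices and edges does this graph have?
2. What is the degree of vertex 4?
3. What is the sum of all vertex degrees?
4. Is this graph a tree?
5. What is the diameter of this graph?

Count: 6 vertices, 5 edges.
Vertex 4 has neighbors [3], degree = 1.
Handshaking lemma: 2 * 5 = 10.
A graph is a tree iff it is connected and has exactly n-1 edges. This graph is connected (all 6 vertices in one component) and has 6-1 = 5 edges. It is a tree.
Diameter (longest shortest path) = 5.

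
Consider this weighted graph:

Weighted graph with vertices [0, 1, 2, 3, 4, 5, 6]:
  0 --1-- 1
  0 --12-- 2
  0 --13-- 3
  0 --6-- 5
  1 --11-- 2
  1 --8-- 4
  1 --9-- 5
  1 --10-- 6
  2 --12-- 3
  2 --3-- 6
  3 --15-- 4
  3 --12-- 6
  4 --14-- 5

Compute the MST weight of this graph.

Applying Kruskal's algorithm (sort edges by weight, add if no cycle):
  Add (0,1) w=1
  Add (2,6) w=3
  Add (0,5) w=6
  Add (1,4) w=8
  Skip (1,5) w=9 (creates cycle)
  Add (1,6) w=10
  Skip (1,2) w=11 (creates cycle)
  Skip (0,2) w=12 (creates cycle)
  Add (2,3) w=12
  Skip (3,6) w=12 (creates cycle)
  Skip (0,3) w=13 (creates cycle)
  Skip (4,5) w=14 (creates cycle)
  Skip (3,4) w=15 (creates cycle)
MST weight = 40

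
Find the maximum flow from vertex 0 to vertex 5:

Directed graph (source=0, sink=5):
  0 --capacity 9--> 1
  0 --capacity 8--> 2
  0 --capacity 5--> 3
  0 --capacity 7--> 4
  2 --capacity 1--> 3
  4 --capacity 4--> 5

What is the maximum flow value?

Computing max flow:
  Flow on (0->4): 4/7
  Flow on (4->5): 4/4
Maximum flow = 4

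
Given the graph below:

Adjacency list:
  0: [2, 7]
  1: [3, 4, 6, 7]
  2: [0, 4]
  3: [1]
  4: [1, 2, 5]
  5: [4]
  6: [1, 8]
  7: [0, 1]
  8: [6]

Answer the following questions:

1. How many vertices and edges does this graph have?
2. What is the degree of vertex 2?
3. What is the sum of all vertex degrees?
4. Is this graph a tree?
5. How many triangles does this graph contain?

Count: 9 vertices, 9 edges.
Vertex 2 has neighbors [0, 4], degree = 2.
Handshaking lemma: 2 * 9 = 18.
A tree on 9 vertices has 8 edges. This graph has 9 edges (1 extra). Not a tree.
Number of triangles = 0.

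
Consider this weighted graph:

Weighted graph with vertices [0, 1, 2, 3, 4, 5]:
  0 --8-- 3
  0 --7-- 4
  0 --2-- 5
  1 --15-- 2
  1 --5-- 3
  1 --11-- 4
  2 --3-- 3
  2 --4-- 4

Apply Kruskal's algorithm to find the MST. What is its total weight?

Applying Kruskal's algorithm (sort edges by weight, add if no cycle):
  Add (0,5) w=2
  Add (2,3) w=3
  Add (2,4) w=4
  Add (1,3) w=5
  Add (0,4) w=7
  Skip (0,3) w=8 (creates cycle)
  Skip (1,4) w=11 (creates cycle)
  Skip (1,2) w=15 (creates cycle)
MST weight = 21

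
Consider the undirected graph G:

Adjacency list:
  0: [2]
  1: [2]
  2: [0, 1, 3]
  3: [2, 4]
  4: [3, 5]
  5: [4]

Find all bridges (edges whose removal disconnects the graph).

A bridge is an edge whose removal increases the number of connected components.
Bridges found: (0,2), (1,2), (2,3), (3,4), (4,5)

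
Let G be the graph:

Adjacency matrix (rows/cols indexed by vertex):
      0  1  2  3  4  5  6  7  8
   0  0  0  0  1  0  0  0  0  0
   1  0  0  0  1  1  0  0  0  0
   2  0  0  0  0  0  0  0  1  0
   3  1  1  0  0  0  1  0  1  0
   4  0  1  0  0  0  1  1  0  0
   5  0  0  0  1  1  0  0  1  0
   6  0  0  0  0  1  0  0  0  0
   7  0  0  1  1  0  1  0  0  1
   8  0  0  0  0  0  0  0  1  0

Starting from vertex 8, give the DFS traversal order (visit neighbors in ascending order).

DFS from vertex 8 (neighbors processed in ascending order):
Visit order: 8, 7, 2, 3, 0, 1, 4, 5, 6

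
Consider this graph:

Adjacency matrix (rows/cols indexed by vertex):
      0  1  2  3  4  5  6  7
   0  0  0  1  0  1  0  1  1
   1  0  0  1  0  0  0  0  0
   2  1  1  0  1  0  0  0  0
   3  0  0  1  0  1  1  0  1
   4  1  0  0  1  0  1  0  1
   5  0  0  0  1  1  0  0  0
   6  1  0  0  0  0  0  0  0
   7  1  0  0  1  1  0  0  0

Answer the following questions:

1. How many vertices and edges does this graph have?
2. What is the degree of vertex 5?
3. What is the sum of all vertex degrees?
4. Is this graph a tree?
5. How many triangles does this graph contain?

Count: 8 vertices, 11 edges.
Vertex 5 has neighbors [3, 4], degree = 2.
Handshaking lemma: 2 * 11 = 22.
A tree on 8 vertices has 7 edges. This graph has 11 edges (4 extra). Not a tree.
Number of triangles = 3.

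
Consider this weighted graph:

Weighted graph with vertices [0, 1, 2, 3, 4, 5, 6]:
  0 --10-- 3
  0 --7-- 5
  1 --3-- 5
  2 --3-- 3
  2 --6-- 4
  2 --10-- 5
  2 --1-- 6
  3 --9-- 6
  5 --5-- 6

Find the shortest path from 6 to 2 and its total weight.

Using Dijkstra's algorithm from vertex 6:
Shortest path: 6 -> 2
Total weight: 1 = 1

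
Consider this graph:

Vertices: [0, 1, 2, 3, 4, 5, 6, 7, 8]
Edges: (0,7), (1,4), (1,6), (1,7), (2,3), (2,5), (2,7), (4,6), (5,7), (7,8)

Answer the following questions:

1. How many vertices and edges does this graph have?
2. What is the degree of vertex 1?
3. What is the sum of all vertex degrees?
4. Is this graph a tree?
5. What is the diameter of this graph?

Count: 9 vertices, 10 edges.
Vertex 1 has neighbors [4, 6, 7], degree = 3.
Handshaking lemma: 2 * 10 = 20.
A tree on 9 vertices has 8 edges. This graph has 10 edges (2 extra). Not a tree.
Diameter (longest shortest path) = 4.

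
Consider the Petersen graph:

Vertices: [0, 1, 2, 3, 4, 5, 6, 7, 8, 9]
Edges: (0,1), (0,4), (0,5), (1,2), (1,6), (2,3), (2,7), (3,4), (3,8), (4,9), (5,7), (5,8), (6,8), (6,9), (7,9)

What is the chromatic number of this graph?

The Petersen graph contains odd cycles (e.g. the outer 5-cycle), so chi >= 3.
A proper 3-coloring exists (it is a well-known 3-chromatic graph).
Chromatic number = 3.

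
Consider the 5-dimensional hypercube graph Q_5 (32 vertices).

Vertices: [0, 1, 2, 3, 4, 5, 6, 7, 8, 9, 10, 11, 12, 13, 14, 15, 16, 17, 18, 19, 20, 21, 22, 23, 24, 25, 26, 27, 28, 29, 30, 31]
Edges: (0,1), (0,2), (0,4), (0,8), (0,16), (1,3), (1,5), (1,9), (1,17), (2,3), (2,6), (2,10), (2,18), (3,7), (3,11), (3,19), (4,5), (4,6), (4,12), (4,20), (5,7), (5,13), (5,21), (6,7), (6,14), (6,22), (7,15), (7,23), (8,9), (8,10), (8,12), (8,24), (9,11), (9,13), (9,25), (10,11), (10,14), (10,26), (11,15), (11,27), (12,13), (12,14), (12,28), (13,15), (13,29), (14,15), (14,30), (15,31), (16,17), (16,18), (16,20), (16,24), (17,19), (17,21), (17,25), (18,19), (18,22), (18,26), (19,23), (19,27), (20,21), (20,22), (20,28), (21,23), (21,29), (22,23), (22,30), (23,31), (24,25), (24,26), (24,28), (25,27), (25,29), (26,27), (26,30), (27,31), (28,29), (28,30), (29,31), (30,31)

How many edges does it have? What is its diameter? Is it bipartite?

The 5-dimensional hypercube Q_5 has 32 vertices and each vertex has degree 5.
Total edges = 32 * 5 / 2 = 80.
Diameter = 5 (max Hamming distance between binary labels).
Hypercubes are bipartite (partition by parity of binary representation).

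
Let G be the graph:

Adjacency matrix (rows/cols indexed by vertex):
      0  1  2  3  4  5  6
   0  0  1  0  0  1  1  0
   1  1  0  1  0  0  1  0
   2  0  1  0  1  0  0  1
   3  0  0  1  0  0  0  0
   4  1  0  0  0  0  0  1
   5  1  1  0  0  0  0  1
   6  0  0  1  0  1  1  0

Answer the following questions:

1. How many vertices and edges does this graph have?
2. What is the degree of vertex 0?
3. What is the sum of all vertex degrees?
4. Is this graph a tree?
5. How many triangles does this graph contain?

Count: 7 vertices, 9 edges.
Vertex 0 has neighbors [1, 4, 5], degree = 3.
Handshaking lemma: 2 * 9 = 18.
A tree on 7 vertices has 6 edges. This graph has 9 edges (3 extra). Not a tree.
Number of triangles = 1.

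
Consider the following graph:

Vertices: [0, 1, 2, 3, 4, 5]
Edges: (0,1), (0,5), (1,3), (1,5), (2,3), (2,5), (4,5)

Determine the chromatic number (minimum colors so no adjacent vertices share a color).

The graph has a maximum clique of size 3 (lower bound on chromatic number).
A valid 3-coloring: {0: 2, 1: 1, 2: 1, 3: 0, 4: 1, 5: 0}.
Chromatic number = 3.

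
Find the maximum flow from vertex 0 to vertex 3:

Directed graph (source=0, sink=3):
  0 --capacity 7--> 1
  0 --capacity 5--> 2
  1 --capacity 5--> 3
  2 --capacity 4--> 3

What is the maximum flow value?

Computing max flow:
  Flow on (0->1): 5/7
  Flow on (0->2): 4/5
  Flow on (1->3): 5/5
  Flow on (2->3): 4/4
Maximum flow = 9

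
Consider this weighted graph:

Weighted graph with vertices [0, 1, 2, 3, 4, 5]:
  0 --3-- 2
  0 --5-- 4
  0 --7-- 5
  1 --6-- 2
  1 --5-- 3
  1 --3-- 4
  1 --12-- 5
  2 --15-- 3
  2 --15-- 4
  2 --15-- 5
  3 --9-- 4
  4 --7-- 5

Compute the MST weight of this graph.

Applying Kruskal's algorithm (sort edges by weight, add if no cycle):
  Add (0,2) w=3
  Add (1,4) w=3
  Add (0,4) w=5
  Add (1,3) w=5
  Skip (1,2) w=6 (creates cycle)
  Add (0,5) w=7
  Skip (4,5) w=7 (creates cycle)
  Skip (3,4) w=9 (creates cycle)
  Skip (1,5) w=12 (creates cycle)
  Skip (2,5) w=15 (creates cycle)
  Skip (2,4) w=15 (creates cycle)
  Skip (2,3) w=15 (creates cycle)
MST weight = 23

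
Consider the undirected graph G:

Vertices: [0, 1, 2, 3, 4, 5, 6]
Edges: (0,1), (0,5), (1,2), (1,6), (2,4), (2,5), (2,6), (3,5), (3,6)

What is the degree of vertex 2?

Vertex 2 has neighbors [1, 4, 5, 6], so deg(2) = 4.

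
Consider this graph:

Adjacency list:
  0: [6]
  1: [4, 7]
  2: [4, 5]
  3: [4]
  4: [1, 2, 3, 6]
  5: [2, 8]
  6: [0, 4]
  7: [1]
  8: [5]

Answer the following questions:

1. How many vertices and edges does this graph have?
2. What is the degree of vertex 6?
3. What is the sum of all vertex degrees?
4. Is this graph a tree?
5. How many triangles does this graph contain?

Count: 9 vertices, 8 edges.
Vertex 6 has neighbors [0, 4], degree = 2.
Handshaking lemma: 2 * 8 = 16.
A graph is a tree iff it is connected and has exactly n-1 edges. This graph is connected (all 9 vertices in one component) and has 9-1 = 8 edges. It is a tree.
Number of triangles = 0.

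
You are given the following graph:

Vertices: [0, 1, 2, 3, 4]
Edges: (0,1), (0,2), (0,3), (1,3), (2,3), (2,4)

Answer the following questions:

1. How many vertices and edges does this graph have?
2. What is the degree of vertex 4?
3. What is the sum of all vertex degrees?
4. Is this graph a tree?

Count: 5 vertices, 6 edges.
Vertex 4 has neighbors [2], degree = 1.
Handshaking lemma: 2 * 6 = 12.
A tree on 5 vertices has 4 edges. This graph has 6 edges (2 extra). Not a tree.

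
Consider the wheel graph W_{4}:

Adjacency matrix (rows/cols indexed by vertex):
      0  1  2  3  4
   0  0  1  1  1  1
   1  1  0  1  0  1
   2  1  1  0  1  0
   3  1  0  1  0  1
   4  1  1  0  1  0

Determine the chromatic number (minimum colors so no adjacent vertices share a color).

W_{4} = C_{4} plus a hub adjacent to every cycle vertex.
The outer cycle needs 2 colors (even cycle); the hub is adjacent to all of them so needs a fresh color.
Chromatic number = 2 + 1 = 3.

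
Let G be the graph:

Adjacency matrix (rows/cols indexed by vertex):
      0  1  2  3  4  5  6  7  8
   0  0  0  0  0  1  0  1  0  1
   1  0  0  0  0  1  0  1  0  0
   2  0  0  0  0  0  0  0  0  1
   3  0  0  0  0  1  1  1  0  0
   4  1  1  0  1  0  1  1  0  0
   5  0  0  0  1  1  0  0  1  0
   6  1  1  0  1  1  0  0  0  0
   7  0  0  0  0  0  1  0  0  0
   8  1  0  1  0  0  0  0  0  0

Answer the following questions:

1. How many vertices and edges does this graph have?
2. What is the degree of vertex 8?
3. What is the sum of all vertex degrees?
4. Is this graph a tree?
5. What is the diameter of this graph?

Count: 9 vertices, 12 edges.
Vertex 8 has neighbors [0, 2], degree = 2.
Handshaking lemma: 2 * 12 = 24.
A tree on 9 vertices has 8 edges. This graph has 12 edges (4 extra). Not a tree.
Diameter (longest shortest path) = 5.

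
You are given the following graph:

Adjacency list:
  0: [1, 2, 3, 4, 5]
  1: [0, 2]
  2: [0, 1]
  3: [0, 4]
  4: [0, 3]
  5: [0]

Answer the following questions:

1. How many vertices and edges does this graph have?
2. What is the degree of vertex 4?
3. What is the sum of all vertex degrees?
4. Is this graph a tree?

Count: 6 vertices, 7 edges.
Vertex 4 has neighbors [0, 3], degree = 2.
Handshaking lemma: 2 * 7 = 14.
A tree on 6 vertices has 5 edges. This graph has 7 edges (2 extra). Not a tree.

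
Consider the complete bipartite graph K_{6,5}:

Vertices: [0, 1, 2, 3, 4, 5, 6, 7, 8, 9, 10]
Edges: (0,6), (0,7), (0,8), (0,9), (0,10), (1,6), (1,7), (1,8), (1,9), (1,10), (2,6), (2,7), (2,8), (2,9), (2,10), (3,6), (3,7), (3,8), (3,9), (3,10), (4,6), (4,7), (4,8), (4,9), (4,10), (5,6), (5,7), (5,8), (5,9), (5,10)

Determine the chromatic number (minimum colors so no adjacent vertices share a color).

K_{6,5} is bipartite: vertices split into two independent sets of size 6 and 5.
Color one set 0, the other 1. No adjacent vertices share a color.
Chromatic number = 2.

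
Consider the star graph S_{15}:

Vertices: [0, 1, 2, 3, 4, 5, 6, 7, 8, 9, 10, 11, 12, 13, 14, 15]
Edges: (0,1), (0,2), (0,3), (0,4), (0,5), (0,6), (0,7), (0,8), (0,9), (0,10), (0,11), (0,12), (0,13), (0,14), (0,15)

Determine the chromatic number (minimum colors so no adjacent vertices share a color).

S_{15} has one hub adjacent to 15 leaves; leaves are pairwise non-adjacent.
Color the hub 0 and every leaf 1.
Chromatic number = 2.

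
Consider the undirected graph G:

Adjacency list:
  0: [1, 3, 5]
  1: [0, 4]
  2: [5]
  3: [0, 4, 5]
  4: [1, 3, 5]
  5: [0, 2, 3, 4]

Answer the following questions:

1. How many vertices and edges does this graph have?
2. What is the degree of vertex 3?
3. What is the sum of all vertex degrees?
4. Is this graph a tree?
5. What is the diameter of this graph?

Count: 6 vertices, 8 edges.
Vertex 3 has neighbors [0, 4, 5], degree = 3.
Handshaking lemma: 2 * 8 = 16.
A tree on 6 vertices has 5 edges. This graph has 8 edges (3 extra). Not a tree.
Diameter (longest shortest path) = 3.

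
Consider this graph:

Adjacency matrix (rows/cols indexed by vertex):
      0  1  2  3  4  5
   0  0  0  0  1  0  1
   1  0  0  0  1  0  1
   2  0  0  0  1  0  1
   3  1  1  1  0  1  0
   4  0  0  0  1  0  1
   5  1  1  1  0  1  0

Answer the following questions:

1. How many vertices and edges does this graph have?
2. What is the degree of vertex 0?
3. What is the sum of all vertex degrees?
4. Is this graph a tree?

Count: 6 vertices, 8 edges.
Vertex 0 has neighbors [3, 5], degree = 2.
Handshaking lemma: 2 * 8 = 16.
A tree on 6 vertices has 5 edges. This graph has 8 edges (3 extra). Not a tree.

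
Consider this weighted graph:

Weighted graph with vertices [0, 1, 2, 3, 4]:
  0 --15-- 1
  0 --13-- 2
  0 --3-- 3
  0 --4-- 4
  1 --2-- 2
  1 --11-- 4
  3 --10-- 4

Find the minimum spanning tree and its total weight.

Applying Kruskal's algorithm (sort edges by weight, add if no cycle):
  Add (1,2) w=2
  Add (0,3) w=3
  Add (0,4) w=4
  Skip (3,4) w=10 (creates cycle)
  Add (1,4) w=11
  Skip (0,2) w=13 (creates cycle)
  Skip (0,1) w=15 (creates cycle)
MST weight = 20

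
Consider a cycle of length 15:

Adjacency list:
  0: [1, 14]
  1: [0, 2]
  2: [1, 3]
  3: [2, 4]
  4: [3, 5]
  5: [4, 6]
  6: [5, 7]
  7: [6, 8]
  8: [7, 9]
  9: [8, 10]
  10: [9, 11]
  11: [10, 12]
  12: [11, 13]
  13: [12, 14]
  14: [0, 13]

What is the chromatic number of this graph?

This is an odd cycle (C_15). Odd cycles are not bipartite (any 2-coloring forces two adjacent vertices to match), and 3 colors suffice.
Chromatic number = 3.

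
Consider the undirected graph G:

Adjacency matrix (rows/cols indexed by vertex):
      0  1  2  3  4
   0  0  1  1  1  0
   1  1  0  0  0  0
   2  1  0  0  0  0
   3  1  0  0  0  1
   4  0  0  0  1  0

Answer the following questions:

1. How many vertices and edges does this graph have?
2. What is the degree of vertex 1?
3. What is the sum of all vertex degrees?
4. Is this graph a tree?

Count: 5 vertices, 4 edges.
Vertex 1 has neighbors [0], degree = 1.
Handshaking lemma: 2 * 4 = 8.
A graph is a tree iff it is connected and has exactly n-1 edges. This graph is connected (all 5 vertices in one component) and has 5-1 = 4 edges. It is a tree.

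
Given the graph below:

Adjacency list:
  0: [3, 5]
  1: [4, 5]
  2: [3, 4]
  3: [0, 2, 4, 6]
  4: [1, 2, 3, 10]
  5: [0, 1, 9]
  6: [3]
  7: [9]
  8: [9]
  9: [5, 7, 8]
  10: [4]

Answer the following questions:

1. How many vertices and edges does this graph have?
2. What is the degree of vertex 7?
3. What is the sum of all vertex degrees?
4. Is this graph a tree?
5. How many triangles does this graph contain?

Count: 11 vertices, 12 edges.
Vertex 7 has neighbors [9], degree = 1.
Handshaking lemma: 2 * 12 = 24.
A tree on 11 vertices has 10 edges. This graph has 12 edges (2 extra). Not a tree.
Number of triangles = 1.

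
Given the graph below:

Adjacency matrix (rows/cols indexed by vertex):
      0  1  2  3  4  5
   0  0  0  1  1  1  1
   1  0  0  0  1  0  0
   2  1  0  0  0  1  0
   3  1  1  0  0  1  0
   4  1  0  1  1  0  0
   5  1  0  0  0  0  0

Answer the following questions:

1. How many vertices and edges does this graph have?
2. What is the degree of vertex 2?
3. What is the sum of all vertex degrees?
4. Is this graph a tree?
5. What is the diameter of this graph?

Count: 6 vertices, 7 edges.
Vertex 2 has neighbors [0, 4], degree = 2.
Handshaking lemma: 2 * 7 = 14.
A tree on 6 vertices has 5 edges. This graph has 7 edges (2 extra). Not a tree.
Diameter (longest shortest path) = 3.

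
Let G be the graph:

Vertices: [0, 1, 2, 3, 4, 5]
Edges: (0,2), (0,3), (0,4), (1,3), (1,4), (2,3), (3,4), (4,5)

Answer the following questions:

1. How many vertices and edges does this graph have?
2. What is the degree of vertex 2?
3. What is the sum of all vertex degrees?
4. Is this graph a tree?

Count: 6 vertices, 8 edges.
Vertex 2 has neighbors [0, 3], degree = 2.
Handshaking lemma: 2 * 8 = 16.
A tree on 6 vertices has 5 edges. This graph has 8 edges (3 extra). Not a tree.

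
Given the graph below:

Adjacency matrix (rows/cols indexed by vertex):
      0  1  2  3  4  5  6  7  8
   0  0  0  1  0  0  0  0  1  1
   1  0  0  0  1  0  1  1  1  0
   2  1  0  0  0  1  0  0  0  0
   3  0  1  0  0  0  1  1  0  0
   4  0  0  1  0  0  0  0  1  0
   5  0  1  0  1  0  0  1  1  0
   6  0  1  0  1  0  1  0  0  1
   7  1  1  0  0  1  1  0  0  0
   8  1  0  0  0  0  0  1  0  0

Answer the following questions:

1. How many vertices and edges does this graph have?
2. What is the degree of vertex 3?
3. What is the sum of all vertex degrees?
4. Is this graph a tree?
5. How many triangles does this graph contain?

Count: 9 vertices, 14 edges.
Vertex 3 has neighbors [1, 5, 6], degree = 3.
Handshaking lemma: 2 * 14 = 28.
A tree on 9 vertices has 8 edges. This graph has 14 edges (6 extra). Not a tree.
Number of triangles = 5.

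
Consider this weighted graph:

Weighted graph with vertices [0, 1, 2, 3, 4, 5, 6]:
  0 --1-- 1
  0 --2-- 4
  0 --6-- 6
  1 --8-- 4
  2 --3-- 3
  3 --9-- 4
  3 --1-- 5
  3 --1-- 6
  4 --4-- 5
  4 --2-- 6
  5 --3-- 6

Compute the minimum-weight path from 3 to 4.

Using Dijkstra's algorithm from vertex 3:
Shortest path: 3 -> 6 -> 4
Total weight: 1 + 2 = 3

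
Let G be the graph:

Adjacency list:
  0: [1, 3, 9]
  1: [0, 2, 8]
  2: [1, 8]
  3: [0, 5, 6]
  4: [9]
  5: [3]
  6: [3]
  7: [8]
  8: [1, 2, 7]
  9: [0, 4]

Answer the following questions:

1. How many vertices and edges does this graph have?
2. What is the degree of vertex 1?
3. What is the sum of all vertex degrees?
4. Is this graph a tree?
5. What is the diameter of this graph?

Count: 10 vertices, 10 edges.
Vertex 1 has neighbors [0, 2, 8], degree = 3.
Handshaking lemma: 2 * 10 = 20.
A tree on 10 vertices has 9 edges. This graph has 10 edges (1 extra). Not a tree.
Diameter (longest shortest path) = 5.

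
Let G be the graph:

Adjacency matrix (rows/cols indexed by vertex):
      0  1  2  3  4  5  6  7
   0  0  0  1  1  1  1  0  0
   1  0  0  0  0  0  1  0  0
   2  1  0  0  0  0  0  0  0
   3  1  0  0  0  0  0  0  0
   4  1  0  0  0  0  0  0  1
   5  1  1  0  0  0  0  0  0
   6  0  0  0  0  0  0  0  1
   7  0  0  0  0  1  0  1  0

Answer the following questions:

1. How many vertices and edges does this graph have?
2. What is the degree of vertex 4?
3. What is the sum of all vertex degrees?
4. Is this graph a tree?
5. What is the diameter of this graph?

Count: 8 vertices, 7 edges.
Vertex 4 has neighbors [0, 7], degree = 2.
Handshaking lemma: 2 * 7 = 14.
A graph is a tree iff it is connected and has exactly n-1 edges. This graph is connected (all 8 vertices in one component) and has 8-1 = 7 edges. It is a tree.
Diameter (longest shortest path) = 5.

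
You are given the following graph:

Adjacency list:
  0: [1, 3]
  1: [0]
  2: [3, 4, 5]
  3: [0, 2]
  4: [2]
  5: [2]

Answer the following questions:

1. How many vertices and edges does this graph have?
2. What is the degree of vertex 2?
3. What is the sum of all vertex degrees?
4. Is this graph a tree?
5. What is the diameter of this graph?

Count: 6 vertices, 5 edges.
Vertex 2 has neighbors [3, 4, 5], degree = 3.
Handshaking lemma: 2 * 5 = 10.
A graph is a tree iff it is connected and has exactly n-1 edges. This graph is connected (all 6 vertices in one component) and has 6-1 = 5 edges. It is a tree.
Diameter (longest shortest path) = 4.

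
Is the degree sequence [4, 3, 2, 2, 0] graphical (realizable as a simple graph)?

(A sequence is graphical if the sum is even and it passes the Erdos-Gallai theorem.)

Sum of degrees = 11. Sum is odd, so the sequence is NOT graphical.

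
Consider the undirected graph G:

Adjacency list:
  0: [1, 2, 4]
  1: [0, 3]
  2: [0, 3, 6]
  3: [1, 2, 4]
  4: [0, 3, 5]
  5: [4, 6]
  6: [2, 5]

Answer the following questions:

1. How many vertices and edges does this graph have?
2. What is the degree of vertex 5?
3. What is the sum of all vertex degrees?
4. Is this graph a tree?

Count: 7 vertices, 9 edges.
Vertex 5 has neighbors [4, 6], degree = 2.
Handshaking lemma: 2 * 9 = 18.
A tree on 7 vertices has 6 edges. This graph has 9 edges (3 extra). Not a tree.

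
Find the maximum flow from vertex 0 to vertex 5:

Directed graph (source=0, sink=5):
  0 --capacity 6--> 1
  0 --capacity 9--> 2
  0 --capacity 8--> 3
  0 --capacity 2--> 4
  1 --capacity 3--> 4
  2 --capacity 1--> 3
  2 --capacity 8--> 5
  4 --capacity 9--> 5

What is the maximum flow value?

Computing max flow:
  Flow on (0->1): 3/6
  Flow on (0->2): 8/9
  Flow on (0->4): 2/2
  Flow on (1->4): 3/3
  Flow on (2->5): 8/8
  Flow on (4->5): 5/9
Maximum flow = 13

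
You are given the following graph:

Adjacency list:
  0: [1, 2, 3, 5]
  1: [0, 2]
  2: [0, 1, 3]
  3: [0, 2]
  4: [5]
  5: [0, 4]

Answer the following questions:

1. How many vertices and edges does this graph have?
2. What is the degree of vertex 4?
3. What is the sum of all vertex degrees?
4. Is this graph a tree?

Count: 6 vertices, 7 edges.
Vertex 4 has neighbors [5], degree = 1.
Handshaking lemma: 2 * 7 = 14.
A tree on 6 vertices has 5 edges. This graph has 7 edges (2 extra). Not a tree.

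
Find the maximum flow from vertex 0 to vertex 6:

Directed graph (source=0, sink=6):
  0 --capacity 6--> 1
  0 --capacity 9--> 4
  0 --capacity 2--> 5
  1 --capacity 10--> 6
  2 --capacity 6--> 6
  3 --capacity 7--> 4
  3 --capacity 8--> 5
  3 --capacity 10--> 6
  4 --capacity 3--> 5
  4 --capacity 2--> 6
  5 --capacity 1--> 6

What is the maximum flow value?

Computing max flow:
  Flow on (0->1): 6/6
  Flow on (0->4): 3/9
  Flow on (1->6): 6/10
  Flow on (4->5): 1/3
  Flow on (4->6): 2/2
  Flow on (5->6): 1/1
Maximum flow = 9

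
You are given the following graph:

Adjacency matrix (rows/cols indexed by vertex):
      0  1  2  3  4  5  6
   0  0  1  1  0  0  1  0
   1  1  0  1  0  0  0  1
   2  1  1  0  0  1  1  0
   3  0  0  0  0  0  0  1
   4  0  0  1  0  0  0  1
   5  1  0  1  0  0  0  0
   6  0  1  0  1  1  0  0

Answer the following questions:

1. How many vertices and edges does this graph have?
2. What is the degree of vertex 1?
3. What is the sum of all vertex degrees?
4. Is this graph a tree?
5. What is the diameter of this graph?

Count: 7 vertices, 9 edges.
Vertex 1 has neighbors [0, 2, 6], degree = 3.
Handshaking lemma: 2 * 9 = 18.
A tree on 7 vertices has 6 edges. This graph has 9 edges (3 extra). Not a tree.
Diameter (longest shortest path) = 4.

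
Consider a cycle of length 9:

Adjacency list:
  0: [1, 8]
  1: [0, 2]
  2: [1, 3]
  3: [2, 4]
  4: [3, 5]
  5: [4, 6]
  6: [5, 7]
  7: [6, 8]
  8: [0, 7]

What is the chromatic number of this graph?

This is an odd cycle (C_9). Odd cycles are not bipartite (any 2-coloring forces two adjacent vertices to match), and 3 colors suffice.
Chromatic number = 3.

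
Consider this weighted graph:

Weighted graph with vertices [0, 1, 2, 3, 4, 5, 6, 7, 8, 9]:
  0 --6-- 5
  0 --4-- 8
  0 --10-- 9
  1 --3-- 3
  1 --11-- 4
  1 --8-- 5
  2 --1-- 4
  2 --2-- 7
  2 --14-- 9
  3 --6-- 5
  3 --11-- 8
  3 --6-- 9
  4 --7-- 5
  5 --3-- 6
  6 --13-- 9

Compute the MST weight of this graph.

Applying Kruskal's algorithm (sort edges by weight, add if no cycle):
  Add (2,4) w=1
  Add (2,7) w=2
  Add (1,3) w=3
  Add (5,6) w=3
  Add (0,8) w=4
  Add (0,5) w=6
  Add (3,5) w=6
  Add (3,9) w=6
  Add (4,5) w=7
  Skip (1,5) w=8 (creates cycle)
  Skip (0,9) w=10 (creates cycle)
  Skip (1,4) w=11 (creates cycle)
  Skip (3,8) w=11 (creates cycle)
  Skip (6,9) w=13 (creates cycle)
  Skip (2,9) w=14 (creates cycle)
MST weight = 38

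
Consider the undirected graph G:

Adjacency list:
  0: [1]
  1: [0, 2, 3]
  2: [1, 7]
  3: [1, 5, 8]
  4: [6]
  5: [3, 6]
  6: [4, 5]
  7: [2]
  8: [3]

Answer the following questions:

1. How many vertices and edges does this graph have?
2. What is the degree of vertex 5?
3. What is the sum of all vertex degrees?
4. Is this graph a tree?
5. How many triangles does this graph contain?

Count: 9 vertices, 8 edges.
Vertex 5 has neighbors [3, 6], degree = 2.
Handshaking lemma: 2 * 8 = 16.
A graph is a tree iff it is connected and has exactly n-1 edges. This graph is connected (all 9 vertices in one component) and has 9-1 = 8 edges. It is a tree.
Number of triangles = 0.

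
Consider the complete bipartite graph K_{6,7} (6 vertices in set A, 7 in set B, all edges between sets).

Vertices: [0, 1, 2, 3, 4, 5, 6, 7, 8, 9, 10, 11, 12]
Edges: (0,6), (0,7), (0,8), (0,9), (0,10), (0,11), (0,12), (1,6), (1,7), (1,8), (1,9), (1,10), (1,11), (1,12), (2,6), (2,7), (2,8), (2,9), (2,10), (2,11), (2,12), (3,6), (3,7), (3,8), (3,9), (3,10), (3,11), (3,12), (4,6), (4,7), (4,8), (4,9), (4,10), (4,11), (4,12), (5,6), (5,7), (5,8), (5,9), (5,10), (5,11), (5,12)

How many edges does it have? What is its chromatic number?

K_{6,7} has 6 * 7 = 42 edges.
Bipartite graphs have chromatic number 2 (color each partition differently).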